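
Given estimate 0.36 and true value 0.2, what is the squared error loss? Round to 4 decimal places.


Squared error = (estimate - true)^2
Difference = 0.16
Loss = 0.16^2 = 0.0256

0.0256


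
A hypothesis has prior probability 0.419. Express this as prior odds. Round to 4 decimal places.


Odds = P(H) / P(not H) = 0.419 / 0.581
= 0.7212

0.7212


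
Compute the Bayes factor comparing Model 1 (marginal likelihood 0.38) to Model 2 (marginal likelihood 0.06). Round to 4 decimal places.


BF12 = marginal likelihood of M1 / marginal likelihood of M2
= 0.38/0.06
= 6.3333

6.3333


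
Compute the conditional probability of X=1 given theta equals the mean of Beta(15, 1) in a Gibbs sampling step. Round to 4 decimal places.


Mean of Beta(15, 1) = 0.9375
P(X=1 | theta=0.9375) = 0.9375

0.9375


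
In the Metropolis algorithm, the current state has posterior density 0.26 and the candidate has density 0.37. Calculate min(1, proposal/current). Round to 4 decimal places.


Ratio = 0.37/0.26 = 1.4231
Acceptance probability = min(1, 1.4231)
= 1.0

1.0


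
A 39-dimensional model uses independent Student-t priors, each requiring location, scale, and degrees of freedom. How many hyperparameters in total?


Per parameter: 3 (location, scale, and degrees of freedom).
Total = 39 * 3 = 117

117


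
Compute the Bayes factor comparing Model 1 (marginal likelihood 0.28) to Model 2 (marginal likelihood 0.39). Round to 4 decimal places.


BF12 = marginal likelihood of M1 / marginal likelihood of M2
= 0.28/0.39
= 0.7179

0.7179


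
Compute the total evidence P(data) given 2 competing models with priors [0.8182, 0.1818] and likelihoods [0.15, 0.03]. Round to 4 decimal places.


Marginal likelihood = sum P(model_i) * P(data|model_i)
Model 1: 0.8182 * 0.15 = 0.1227
Model 2: 0.1818 * 0.03 = 0.0055
Total = 0.1282

0.1282


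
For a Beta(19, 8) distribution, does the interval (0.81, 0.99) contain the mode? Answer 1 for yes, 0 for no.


Mode of Beta(a,b) = (a-1)/(a+b-2)
= (19-1)/(19+8-2) = 0.72
Check: 0.81 <= 0.72 <= 0.99?
Result: 0

0


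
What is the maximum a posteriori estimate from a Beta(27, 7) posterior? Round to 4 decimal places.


The MAP estimate equals the mode of the distribution.
Mode of Beta(a,b) = (a-1)/(a+b-2)
= 26/32
= 0.8125

0.8125


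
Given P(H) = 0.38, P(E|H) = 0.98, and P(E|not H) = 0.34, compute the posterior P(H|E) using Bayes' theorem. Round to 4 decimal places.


By Bayes' theorem: P(H|E) = P(E|H)*P(H) / P(E)
P(E) = P(E|H)*P(H) + P(E|not H)*P(not H)
P(E) = 0.98*0.38 + 0.34*0.62 = 0.5832
P(H|E) = 0.98*0.38 / 0.5832 = 0.6385

0.6385


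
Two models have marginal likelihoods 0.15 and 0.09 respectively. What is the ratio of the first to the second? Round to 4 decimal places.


Evidence ratio = 0.15 / 0.09
= 1.6667

1.6667


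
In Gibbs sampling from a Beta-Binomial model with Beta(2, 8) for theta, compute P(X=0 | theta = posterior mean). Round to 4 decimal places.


Posterior mean = alpha/(alpha+beta) = 2/10 = 0.2
P(X=0|theta=mean) = 1 - theta = 0.8

0.8


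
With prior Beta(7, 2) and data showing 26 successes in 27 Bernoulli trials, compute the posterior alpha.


Conjugate update: alpha_posterior = alpha_prior + k
= 7 + 26 = 33

33


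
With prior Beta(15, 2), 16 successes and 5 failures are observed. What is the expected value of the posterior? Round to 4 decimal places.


Posterior = Beta(31, 7)
E[theta] = alpha/(alpha+beta)
= 31/38 = 0.8158

0.8158


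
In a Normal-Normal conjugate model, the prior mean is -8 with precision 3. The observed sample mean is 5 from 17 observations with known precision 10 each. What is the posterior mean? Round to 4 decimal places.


Posterior precision = tau0 + n*tau = 3 + 17*10 = 173
Posterior mean = (tau0*mu0 + n*tau*xbar) / posterior_precision
= (3*-8 + 17*10*5) / 173
= 826 / 173 = 4.7746

4.7746


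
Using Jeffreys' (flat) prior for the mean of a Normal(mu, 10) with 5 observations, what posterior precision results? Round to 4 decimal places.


Flat prior means prior precision is 0.
Posterior precision = n / sigma^2 = 5/10 = 0.5

0.5


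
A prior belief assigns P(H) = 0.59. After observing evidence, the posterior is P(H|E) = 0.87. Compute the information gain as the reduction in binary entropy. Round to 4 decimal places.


H(prior) = -0.59*log2(0.59) - 0.41*log2(0.41)
= 0.9765
H(post) = -0.87*log2(0.87) - 0.13*log2(0.13)
= 0.5574
IG = 0.9765 - 0.5574 = 0.4191

0.4191


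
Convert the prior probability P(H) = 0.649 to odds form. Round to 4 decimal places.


P(not H) = 1 - 0.649 = 0.351
Odds = 0.649 / 0.351 = 1.849

1.849


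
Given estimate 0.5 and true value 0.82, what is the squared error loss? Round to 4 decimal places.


Squared error = (estimate - true)^2
Difference = -0.32
Loss = -0.32^2 = 0.1024

0.1024


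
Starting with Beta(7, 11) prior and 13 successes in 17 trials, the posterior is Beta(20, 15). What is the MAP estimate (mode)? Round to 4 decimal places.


The mode of Beta(a, b) when a > 1 and b > 1 is (a-1)/(a+b-2)
= (20 - 1) / (20 + 15 - 2)
= 19 / 33
= 0.5758

0.5758


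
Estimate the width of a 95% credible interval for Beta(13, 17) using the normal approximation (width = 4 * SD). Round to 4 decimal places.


For Beta(a,b): Var = ab/((a+b)^2(a+b+1))
Var = 0.0079, SD = 0.089
Approximate 95% CI width = 4 * 0.089 = 0.356

0.356


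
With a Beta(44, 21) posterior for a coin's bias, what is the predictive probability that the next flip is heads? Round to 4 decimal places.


The predictive probability equals the posterior mean.
P(next = heads) = alpha / (alpha + beta)
= 44 / 65 = 0.6769

0.6769


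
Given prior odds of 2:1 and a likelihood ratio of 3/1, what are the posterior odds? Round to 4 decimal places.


Posterior odds = prior odds * LR
Prior odds = 2/1 = 2.0
LR = 3/1 = 3.0
Posterior odds = 2.0 * 3.0 = 6.0

6.0


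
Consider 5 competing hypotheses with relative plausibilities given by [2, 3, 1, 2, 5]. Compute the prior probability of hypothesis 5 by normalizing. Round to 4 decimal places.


Sum of weights = 2 + 3 + 1 + 2 + 5 = 13
Normalized prior for H5 = 5 / 13
= 0.3846

0.3846


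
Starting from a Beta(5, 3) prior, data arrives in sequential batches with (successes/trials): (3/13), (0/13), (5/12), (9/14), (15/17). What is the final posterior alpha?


In sequential Bayesian updating, we sum all successes.
Total successes = 32
Final alpha = 5 + 32 = 37

37


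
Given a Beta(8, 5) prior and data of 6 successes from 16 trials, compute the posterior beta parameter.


Number of failures = 16 - 6 = 10
Posterior beta = 5 + 10 = 15

15


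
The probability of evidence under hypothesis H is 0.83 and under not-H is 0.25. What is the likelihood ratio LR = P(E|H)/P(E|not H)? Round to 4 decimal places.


LR = 0.83 / 0.25
= 3.32

3.32


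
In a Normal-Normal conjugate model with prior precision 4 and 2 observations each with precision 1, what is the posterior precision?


Posterior precision = prior precision + n * observation precision
= 4 + 2 * 1
= 4 + 2 = 6

6


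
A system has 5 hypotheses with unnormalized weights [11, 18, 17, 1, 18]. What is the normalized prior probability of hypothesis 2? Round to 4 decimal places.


The normalized prior is the weight divided by the total.
Total weight = 65
P(H2) = 18 / 65 = 0.2769

0.2769


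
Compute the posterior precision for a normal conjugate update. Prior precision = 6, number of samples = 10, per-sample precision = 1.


tau_post = tau_0 + n * tau
= 6 + 10 * 1 = 16

16


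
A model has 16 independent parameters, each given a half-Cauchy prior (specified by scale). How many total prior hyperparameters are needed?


Each half-Cauchy prior needs 1 hyperparameter (scale).
Total = 1 * 16 = 16

16


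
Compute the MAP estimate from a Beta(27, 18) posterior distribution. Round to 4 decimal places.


MAP = mode of Beta distribution
= (alpha - 1)/(alpha + beta - 2)
= (27-1)/(27+18-2)
= 26/43 = 0.6047

0.6047


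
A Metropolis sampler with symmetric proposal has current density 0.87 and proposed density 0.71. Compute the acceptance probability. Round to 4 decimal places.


For symmetric proposals, acceptance = min(1, pi(x*)/pi(x))
= min(1, 0.71/0.87)
= min(1, 0.8161) = 0.8161

0.8161


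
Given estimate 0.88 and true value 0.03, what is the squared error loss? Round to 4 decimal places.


Squared error = (estimate - true)^2
Difference = 0.85
Loss = 0.85^2 = 0.7225

0.7225


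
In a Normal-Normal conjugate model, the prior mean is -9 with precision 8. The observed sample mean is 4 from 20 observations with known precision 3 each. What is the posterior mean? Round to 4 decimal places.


Posterior precision = tau0 + n*tau = 8 + 20*3 = 68
Posterior mean = (tau0*mu0 + n*tau*xbar) / posterior_precision
= (8*-9 + 20*3*4) / 68
= 168 / 68 = 2.4706

2.4706


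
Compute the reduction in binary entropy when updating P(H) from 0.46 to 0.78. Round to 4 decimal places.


H_before = -p*log2(p) - (1-p)*log2(1-p) for p=0.46: 0.9954
H_after for p=0.78: 0.7602
Reduction = 0.9954 - 0.7602 = 0.2352

0.2352


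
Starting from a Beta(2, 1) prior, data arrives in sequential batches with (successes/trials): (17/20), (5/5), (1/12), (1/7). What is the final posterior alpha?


In sequential Bayesian updating, we sum all successes.
Total successes = 24
Final alpha = 2 + 24 = 26

26


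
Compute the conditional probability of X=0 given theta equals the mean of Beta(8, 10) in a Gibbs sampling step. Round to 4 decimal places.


Mean of Beta(8, 10) = 0.4444
P(X=0 | theta=0.4444) = 0.5556

0.5556


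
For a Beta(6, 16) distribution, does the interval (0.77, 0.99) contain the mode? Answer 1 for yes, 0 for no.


Mode of Beta(a,b) = (a-1)/(a+b-2)
= (6-1)/(6+16-2) = 0.25
Check: 0.77 <= 0.25 <= 0.99?
Result: 0

0


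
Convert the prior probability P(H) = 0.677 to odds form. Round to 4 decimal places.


P(not H) = 1 - 0.677 = 0.323
Odds = 0.677 / 0.323 = 2.096

2.096


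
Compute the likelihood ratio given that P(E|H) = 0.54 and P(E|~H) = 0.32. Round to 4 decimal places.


LR = P(E|H) / P(E|~H)
= 0.54 / 0.32 = 1.6875

1.6875


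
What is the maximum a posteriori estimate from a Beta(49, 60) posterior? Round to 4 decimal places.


The MAP estimate equals the mode of the distribution.
Mode of Beta(a,b) = (a-1)/(a+b-2)
= 48/107
= 0.4486

0.4486


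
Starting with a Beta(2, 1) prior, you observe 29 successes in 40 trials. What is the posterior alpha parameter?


For a Beta-Binomial conjugate model:
Posterior alpha = prior alpha + number of successes
= 2 + 29 = 31

31


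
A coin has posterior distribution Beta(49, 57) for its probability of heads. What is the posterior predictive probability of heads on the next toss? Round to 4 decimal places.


Posterior predictive = E[theta] = alpha/(alpha+beta)
= 49/106
= 0.4623

0.4623


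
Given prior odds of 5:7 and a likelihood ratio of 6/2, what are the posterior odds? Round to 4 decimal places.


Posterior odds = prior odds * LR
Prior odds = 5/7 = 0.7143
LR = 6/2 = 3.0
Posterior odds = 0.7143 * 3.0 = 2.1429

2.1429


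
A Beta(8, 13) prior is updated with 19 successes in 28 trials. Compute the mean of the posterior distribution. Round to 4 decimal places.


After update: Beta(27, 22)
Mean = 27 / (27 + 22) = 27 / 49
= 0.551

0.551


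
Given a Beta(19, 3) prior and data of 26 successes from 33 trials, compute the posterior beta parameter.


Number of failures = 33 - 26 = 7
Posterior beta = 3 + 7 = 10

10


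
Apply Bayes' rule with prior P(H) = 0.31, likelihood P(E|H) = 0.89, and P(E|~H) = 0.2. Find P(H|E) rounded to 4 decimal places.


Step 1: Compute marginal P(E) = P(E|H)P(H) + P(E|~H)P(~H)
= 0.89*0.31 + 0.2*0.69 = 0.4139
Step 2: P(H|E) = P(E|H)P(H)/P(E) = 0.2759/0.4139
= 0.6666

0.6666


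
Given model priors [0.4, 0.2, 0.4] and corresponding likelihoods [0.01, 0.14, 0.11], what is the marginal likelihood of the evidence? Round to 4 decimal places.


P(E) = sum_i P(M_i) P(E|M_i)
= 0.004 + 0.028 + 0.044
= 0.076

0.076


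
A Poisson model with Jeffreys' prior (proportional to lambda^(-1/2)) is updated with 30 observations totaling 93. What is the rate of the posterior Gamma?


Posterior = Gamma(0.5 + S, n)
= Gamma(0.5 + 93, 30)
Posterior rate = 0 + n = 30

30.0


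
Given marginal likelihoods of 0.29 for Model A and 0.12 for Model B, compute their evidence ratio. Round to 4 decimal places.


Ratio = ML(A) / ML(B) = 0.29/0.12
= 2.4167

2.4167


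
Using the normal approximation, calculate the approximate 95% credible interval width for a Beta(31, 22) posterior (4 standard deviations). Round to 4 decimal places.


Var(Beta) = 31*22/(53^2 * 54) = 0.0045
SD = 0.0671
Width ~ 4*SD = 0.2682

0.2682


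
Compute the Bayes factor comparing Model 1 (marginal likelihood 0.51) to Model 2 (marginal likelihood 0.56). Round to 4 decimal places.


BF12 = marginal likelihood of M1 / marginal likelihood of M2
= 0.51/0.56
= 0.9107

0.9107


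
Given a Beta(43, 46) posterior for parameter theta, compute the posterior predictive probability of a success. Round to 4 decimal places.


For a Beta-Bernoulli model, the predictive probability is the mean:
P(success) = 43/(43+46) = 43/89 = 0.4831

0.4831


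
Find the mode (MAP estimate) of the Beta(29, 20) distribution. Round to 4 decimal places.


For Beta(a,b) with a,b > 1:
Mode = (a-1)/(a+b-2) = (29-1)/(49-2)
= 28/47 = 0.5957

0.5957


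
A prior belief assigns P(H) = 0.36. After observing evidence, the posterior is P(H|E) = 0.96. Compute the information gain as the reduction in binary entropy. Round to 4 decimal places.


H(prior) = -0.36*log2(0.36) - 0.64*log2(0.64)
= 0.9427
H(post) = -0.96*log2(0.96) - 0.04*log2(0.04)
= 0.2423
IG = 0.9427 - 0.2423 = 0.7004

0.7004


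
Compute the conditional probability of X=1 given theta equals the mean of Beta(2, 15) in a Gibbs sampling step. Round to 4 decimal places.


Mean of Beta(2, 15) = 0.1176
P(X=1 | theta=0.1176) = 0.1176

0.1176


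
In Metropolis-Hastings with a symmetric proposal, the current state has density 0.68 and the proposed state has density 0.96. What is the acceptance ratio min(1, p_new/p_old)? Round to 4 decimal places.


Ratio = p_new / p_old = 0.96 / 0.68 = 1.4118
Acceptance = min(1, 1.4118) = 1.0

1.0


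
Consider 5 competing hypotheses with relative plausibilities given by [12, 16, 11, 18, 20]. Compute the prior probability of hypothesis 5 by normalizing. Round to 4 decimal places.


Sum of weights = 12 + 16 + 11 + 18 + 20 = 77
Normalized prior for H5 = 20 / 77
= 0.2597

0.2597


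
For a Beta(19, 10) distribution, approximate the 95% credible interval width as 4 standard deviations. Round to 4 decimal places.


Variance of Beta(a,b) = ab / ((a+b)^2 * (a+b+1))
= 19*10 / ((29)^2 * 30)
= 0.0075
SD = sqrt(0.0075) = 0.0868
Width = 4 * SD = 0.3471

0.3471


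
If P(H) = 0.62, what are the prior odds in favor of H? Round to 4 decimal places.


Prior odds = P(H) / (1 - P(H))
= 0.62 / 0.38
= 1.6316

1.6316


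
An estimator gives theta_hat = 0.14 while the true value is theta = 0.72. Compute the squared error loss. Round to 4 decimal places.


The squared error loss is (theta_hat - theta)^2
= (0.14 - 0.72)^2
= (-0.58)^2 = 0.3364

0.3364


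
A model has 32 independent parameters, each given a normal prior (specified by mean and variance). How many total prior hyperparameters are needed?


Each normal prior needs 2 hyperparameters (mean and variance).
Total = 2 * 32 = 64

64


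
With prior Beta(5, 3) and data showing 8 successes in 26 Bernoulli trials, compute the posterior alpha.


Conjugate update: alpha_posterior = alpha_prior + k
= 5 + 8 = 13

13


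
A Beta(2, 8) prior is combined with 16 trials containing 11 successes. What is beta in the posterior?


In conjugate updating:
beta_posterior = beta_prior + (n - k)
= 8 + (16 - 11)
= 8 + 5 = 13

13


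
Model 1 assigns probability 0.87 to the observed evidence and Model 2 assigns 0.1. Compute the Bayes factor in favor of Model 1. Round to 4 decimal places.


BF = P(data|M1) / P(data|M2)
= 0.87 / 0.1 = 8.7

8.7


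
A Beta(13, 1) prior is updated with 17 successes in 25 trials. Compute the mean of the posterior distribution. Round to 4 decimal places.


After update: Beta(30, 9)
Mean = 30 / (30 + 9) = 30 / 39
= 0.7692

0.7692


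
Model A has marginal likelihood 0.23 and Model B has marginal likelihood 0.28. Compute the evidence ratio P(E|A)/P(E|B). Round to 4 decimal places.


Evidence ratio = P(E|A) / P(E|B)
= 0.23 / 0.28
= 0.8214

0.8214


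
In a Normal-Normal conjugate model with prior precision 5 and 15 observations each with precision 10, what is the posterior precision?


Posterior precision = prior precision + n * observation precision
= 5 + 15 * 10
= 5 + 150 = 155

155


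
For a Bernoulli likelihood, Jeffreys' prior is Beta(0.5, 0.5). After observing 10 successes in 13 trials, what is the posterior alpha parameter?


Jeffreys' prior for Bernoulli is Beta(0.5, 0.5).
Posterior is Beta(0.5 + k, 0.5 + n - k).
Posterior alpha = 0.5 + k = 0.5 + 10 = 10.5

10.5


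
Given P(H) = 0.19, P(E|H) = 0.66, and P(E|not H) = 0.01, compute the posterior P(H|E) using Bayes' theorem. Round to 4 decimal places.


By Bayes' theorem: P(H|E) = P(E|H)*P(H) / P(E)
P(E) = P(E|H)*P(H) + P(E|not H)*P(not H)
P(E) = 0.66*0.19 + 0.01*0.81 = 0.1335
P(H|E) = 0.66*0.19 / 0.1335 = 0.9393

0.9393


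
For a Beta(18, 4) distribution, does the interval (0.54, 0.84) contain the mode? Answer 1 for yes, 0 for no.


Mode of Beta(a,b) = (a-1)/(a+b-2)
= (18-1)/(18+4-2) = 0.85
Check: 0.54 <= 0.85 <= 0.84?
Result: 0

0


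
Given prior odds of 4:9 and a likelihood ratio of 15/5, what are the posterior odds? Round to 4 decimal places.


Posterior odds = prior odds * LR
Prior odds = 4/9 = 0.4444
LR = 15/5 = 3.0
Posterior odds = 0.4444 * 3.0 = 1.3333

1.3333


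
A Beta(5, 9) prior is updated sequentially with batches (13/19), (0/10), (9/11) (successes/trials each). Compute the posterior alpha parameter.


Sequential conjugate updating is equivalent to a single batch update.
Total successes across all batches = 22
alpha_posterior = alpha_prior + total_successes = 5 + 22
= 27

27


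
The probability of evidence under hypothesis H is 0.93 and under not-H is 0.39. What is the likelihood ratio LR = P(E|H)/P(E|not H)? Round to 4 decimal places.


LR = 0.93 / 0.39
= 2.3846

2.3846


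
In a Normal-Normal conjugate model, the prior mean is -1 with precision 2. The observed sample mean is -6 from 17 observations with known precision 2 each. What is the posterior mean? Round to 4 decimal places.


Posterior precision = tau0 + n*tau = 2 + 17*2 = 36
Posterior mean = (tau0*mu0 + n*tau*xbar) / posterior_precision
= (2*-1 + 17*2*-6) / 36
= -206 / 36 = -5.7222

-5.7222


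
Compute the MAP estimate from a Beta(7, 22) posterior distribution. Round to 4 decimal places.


MAP = mode of Beta distribution
= (alpha - 1)/(alpha + beta - 2)
= (7-1)/(7+22-2)
= 6/27 = 0.2222

0.2222


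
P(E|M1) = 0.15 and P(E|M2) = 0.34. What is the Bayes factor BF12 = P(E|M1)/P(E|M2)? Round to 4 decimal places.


Bayes factor BF12 = P(E|M1) / P(E|M2)
= 0.15 / 0.34
= 0.4412

0.4412


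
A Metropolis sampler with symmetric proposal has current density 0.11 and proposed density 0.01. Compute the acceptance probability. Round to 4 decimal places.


For symmetric proposals, acceptance = min(1, pi(x*)/pi(x))
= min(1, 0.01/0.11)
= min(1, 0.0909) = 0.0909

0.0909


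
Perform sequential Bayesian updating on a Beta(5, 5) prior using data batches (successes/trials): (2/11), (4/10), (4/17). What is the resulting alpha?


Accumulate successes: 10
Posterior alpha = prior alpha + sum of successes
= 5 + 10 = 15

15


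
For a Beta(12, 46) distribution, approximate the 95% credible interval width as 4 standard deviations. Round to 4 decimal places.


Variance of Beta(a,b) = ab / ((a+b)^2 * (a+b+1))
= 12*46 / ((58)^2 * 59)
= 0.0028
SD = sqrt(0.0028) = 0.0527
Width = 4 * SD = 0.2109

0.2109


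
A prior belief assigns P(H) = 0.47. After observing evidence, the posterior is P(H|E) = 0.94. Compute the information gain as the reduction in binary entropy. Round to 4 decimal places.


H(prior) = -0.47*log2(0.47) - 0.53*log2(0.53)
= 0.9974
H(post) = -0.94*log2(0.94) - 0.06*log2(0.06)
= 0.3274
IG = 0.9974 - 0.3274 = 0.67

0.67


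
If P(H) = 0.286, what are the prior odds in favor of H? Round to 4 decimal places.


Prior odds = P(H) / (1 - P(H))
= 0.286 / 0.714
= 0.4006

0.4006


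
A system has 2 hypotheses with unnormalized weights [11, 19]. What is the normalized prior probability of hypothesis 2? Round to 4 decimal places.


The normalized prior is the weight divided by the total.
Total weight = 30
P(H2) = 19 / 30 = 0.6333

0.6333


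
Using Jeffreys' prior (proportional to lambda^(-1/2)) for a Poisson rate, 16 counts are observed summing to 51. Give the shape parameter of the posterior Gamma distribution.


Conjugate update: Gamma(prior_shape + S, prior_rate + n).
Prior shape = 0.5, prior rate = 0.
Posterior shape = 0.5 + S = 0.5 + 51 = 51.5

51.5


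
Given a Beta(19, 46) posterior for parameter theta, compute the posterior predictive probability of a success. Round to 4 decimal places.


For a Beta-Bernoulli model, the predictive probability is the mean:
P(success) = 19/(19+46) = 19/65 = 0.2923

0.2923


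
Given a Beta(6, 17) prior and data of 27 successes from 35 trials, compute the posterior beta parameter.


Number of failures = 35 - 27 = 8
Posterior beta = 17 + 8 = 25

25


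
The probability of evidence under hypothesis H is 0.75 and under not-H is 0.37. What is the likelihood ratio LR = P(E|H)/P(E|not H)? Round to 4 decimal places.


LR = 0.75 / 0.37
= 2.027

2.027


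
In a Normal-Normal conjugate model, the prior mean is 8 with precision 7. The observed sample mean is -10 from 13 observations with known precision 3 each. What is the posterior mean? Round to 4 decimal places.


Posterior precision = tau0 + n*tau = 7 + 13*3 = 46
Posterior mean = (tau0*mu0 + n*tau*xbar) / posterior_precision
= (7*8 + 13*3*-10) / 46
= -334 / 46 = -7.2609

-7.2609


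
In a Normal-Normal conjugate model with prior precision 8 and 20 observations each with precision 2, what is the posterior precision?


Posterior precision = prior precision + n * observation precision
= 8 + 20 * 2
= 8 + 40 = 48

48


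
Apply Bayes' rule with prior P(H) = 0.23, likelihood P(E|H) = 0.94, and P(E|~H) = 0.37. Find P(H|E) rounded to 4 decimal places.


Step 1: Compute marginal P(E) = P(E|H)P(H) + P(E|~H)P(~H)
= 0.94*0.23 + 0.37*0.77 = 0.5011
Step 2: P(H|E) = P(E|H)P(H)/P(E) = 0.2162/0.5011
= 0.4315

0.4315


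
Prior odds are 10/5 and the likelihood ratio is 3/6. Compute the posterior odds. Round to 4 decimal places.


Posterior odds = prior odds * likelihood ratio
= (10/5) * (3/6)
= 30 / 30
= 1.0

1.0


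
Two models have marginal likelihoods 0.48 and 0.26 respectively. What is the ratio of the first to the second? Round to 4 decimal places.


Evidence ratio = 0.48 / 0.26
= 1.8462

1.8462


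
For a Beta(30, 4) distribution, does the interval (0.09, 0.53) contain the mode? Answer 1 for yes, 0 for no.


Mode of Beta(a,b) = (a-1)/(a+b-2)
= (30-1)/(30+4-2) = 0.9062
Check: 0.09 <= 0.9062 <= 0.53?
Result: 0

0


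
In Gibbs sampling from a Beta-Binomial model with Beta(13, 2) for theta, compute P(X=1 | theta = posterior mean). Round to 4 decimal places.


Posterior mean = alpha/(alpha+beta) = 13/15 = 0.8667
P(X=1|theta=mean) = theta = 0.8667

0.8667


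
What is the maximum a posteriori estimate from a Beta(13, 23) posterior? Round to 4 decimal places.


The MAP estimate equals the mode of the distribution.
Mode of Beta(a,b) = (a-1)/(a+b-2)
= 12/34
= 0.3529

0.3529


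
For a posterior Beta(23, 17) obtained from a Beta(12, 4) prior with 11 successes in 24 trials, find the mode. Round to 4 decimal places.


Mode = (alpha - 1) / (alpha + beta - 2)
= 22 / 38
= 0.5789

0.5789


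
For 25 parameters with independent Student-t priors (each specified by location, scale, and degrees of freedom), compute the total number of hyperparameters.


A Student-t prior has 3 hyperparameters per parameter.
Total = 25 * 3 = 75

75


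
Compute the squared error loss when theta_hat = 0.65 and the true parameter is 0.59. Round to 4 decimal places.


L = (theta_hat - theta_true)^2
= (0.65 - 0.59)^2
= 0.06^2 = 0.0036

0.0036


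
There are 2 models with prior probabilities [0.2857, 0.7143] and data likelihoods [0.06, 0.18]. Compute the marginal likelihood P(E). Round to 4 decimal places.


P(E) = sum over models of P(M_i) * P(E|M_i)
= 0.2857*0.06 + 0.7143*0.18
= 0.1457

0.1457


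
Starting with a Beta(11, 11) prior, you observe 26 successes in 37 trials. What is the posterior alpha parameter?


For a Beta-Binomial conjugate model:
Posterior alpha = prior alpha + number of successes
= 11 + 26 = 37

37


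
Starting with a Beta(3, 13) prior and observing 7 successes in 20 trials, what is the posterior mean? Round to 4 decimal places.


Posterior parameters: alpha = 3 + 7 = 10
beta = 13 + 13 = 26
Posterior mean = alpha / (alpha + beta) = 10 / 36
= 0.2778

0.2778


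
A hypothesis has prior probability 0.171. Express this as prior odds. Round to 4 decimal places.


Odds = P(H) / P(not H) = 0.171 / 0.829
= 0.2063

0.2063


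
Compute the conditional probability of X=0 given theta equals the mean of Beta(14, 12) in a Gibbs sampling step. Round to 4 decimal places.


Mean of Beta(14, 12) = 0.5385
P(X=0 | theta=0.5385) = 0.4615

0.4615


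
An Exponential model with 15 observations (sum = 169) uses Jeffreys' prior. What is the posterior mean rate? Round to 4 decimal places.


Posterior Gamma(15, 169)
E[lambda] = 15/169 = 0.0888

0.0888


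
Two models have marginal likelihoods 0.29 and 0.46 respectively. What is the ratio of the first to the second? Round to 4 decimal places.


Evidence ratio = 0.29 / 0.46
= 0.6304

0.6304


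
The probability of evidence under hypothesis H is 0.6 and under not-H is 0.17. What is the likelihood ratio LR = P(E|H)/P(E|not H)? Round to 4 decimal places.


LR = 0.6 / 0.17
= 3.5294

3.5294


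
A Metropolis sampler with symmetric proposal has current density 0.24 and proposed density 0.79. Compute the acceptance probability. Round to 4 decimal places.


For symmetric proposals, acceptance = min(1, pi(x*)/pi(x))
= min(1, 0.79/0.24)
= min(1, 3.2917) = 1.0

1.0


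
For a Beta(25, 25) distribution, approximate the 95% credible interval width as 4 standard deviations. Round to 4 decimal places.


Variance of Beta(a,b) = ab / ((a+b)^2 * (a+b+1))
= 25*25 / ((50)^2 * 51)
= 0.0049
SD = sqrt(0.0049) = 0.07
Width = 4 * SD = 0.2801

0.2801


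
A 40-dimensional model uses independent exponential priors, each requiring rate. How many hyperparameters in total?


Per parameter: 1 (rate).
Total = 40 * 1 = 40

40


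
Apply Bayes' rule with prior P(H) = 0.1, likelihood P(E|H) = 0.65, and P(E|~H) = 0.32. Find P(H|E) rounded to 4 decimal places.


Step 1: Compute marginal P(E) = P(E|H)P(H) + P(E|~H)P(~H)
= 0.65*0.1 + 0.32*0.9 = 0.353
Step 2: P(H|E) = P(E|H)P(H)/P(E) = 0.065/0.353
= 0.1841

0.1841


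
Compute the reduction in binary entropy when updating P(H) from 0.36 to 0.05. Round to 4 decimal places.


H_before = -p*log2(p) - (1-p)*log2(1-p) for p=0.36: 0.9427
H_after for p=0.05: 0.2864
Reduction = 0.9427 - 0.2864 = 0.6563

0.6563


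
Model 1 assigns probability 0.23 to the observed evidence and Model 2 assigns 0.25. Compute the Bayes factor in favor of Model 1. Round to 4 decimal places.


BF = P(data|M1) / P(data|M2)
= 0.23 / 0.25 = 0.92

0.92


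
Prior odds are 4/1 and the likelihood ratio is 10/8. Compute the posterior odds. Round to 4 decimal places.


Posterior odds = prior odds * likelihood ratio
= (4/1) * (10/8)
= 40 / 8
= 5.0

5.0


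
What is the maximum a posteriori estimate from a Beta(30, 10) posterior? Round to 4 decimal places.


The MAP estimate equals the mode of the distribution.
Mode of Beta(a,b) = (a-1)/(a+b-2)
= 29/38
= 0.7632

0.7632


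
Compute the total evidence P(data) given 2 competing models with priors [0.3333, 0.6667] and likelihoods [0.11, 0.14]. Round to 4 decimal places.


Marginal likelihood = sum P(model_i) * P(data|model_i)
Model 1: 0.3333 * 0.11 = 0.0367
Model 2: 0.6667 * 0.14 = 0.0933
Total = 0.13

0.13


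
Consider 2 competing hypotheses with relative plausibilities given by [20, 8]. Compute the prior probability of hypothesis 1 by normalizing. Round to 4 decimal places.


Sum of weights = 20 + 8 = 28
Normalized prior for H1 = 20 / 28
= 0.7143

0.7143


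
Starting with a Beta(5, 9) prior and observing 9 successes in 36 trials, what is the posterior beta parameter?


Posterior beta = prior beta + failures
Failures = 36 - 9 = 27
beta_post = 9 + 27 = 36

36


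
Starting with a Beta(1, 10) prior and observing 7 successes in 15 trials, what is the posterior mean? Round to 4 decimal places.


Posterior parameters: alpha = 1 + 7 = 8
beta = 10 + 8 = 18
Posterior mean = alpha / (alpha + beta) = 8 / 26
= 0.3077

0.3077


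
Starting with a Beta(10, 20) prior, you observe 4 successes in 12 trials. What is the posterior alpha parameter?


For a Beta-Binomial conjugate model:
Posterior alpha = prior alpha + number of successes
= 10 + 4 = 14

14


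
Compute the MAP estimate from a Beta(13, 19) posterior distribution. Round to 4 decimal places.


MAP = mode of Beta distribution
= (alpha - 1)/(alpha + beta - 2)
= (13-1)/(13+19-2)
= 12/30 = 0.4

0.4


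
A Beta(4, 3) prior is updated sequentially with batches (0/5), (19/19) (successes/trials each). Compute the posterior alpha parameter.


Sequential conjugate updating is equivalent to a single batch update.
Total successes across all batches = 19
alpha_posterior = alpha_prior + total_successes = 4 + 19
= 23

23


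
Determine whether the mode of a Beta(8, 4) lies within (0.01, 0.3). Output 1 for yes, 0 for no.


First find the mode: (a-1)/(a+b-2) = 0.7
Is 0.7 in (0.01, 0.3)? 0

0


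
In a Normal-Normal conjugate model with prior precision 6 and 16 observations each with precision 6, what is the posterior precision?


Posterior precision = prior precision + n * observation precision
= 6 + 16 * 6
= 6 + 96 = 102

102


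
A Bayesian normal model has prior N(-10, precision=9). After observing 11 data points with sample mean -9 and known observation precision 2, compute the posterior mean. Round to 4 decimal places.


Posterior mean = (prior_precision * prior_mean + n * data_precision * data_mean) / (prior_precision + n * data_precision)
Numerator = 9*-10 + 11*2*-9 = -288
Denominator = 9 + 11*2 = 31
Posterior mean = -9.2903

-9.2903


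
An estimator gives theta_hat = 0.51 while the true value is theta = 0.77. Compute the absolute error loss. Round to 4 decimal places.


The absolute error loss is |theta_hat - theta|
= |0.51 - 0.77|
= 0.26

0.26


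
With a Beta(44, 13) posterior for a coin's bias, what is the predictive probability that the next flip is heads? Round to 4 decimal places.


The predictive probability equals the posterior mean.
P(next = heads) = alpha / (alpha + beta)
= 44 / 57 = 0.7719

0.7719


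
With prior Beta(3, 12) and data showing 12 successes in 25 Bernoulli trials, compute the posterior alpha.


Conjugate update: alpha_posterior = alpha_prior + k
= 3 + 12 = 15

15


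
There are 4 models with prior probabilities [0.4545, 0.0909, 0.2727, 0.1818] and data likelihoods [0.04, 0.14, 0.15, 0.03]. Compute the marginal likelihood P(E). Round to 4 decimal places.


P(E) = sum over models of P(M_i) * P(E|M_i)
= 0.4545*0.04 + 0.0909*0.14 + 0.2727*0.15 + 0.1818*0.03
= 0.0773

0.0773


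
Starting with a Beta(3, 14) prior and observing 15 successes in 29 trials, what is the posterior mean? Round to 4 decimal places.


Posterior parameters: alpha = 3 + 15 = 18
beta = 14 + 14 = 28
Posterior mean = alpha / (alpha + beta) = 18 / 46
= 0.3913

0.3913


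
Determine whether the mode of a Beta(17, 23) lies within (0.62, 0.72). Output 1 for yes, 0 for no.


First find the mode: (a-1)/(a+b-2) = 0.4211
Is 0.4211 in (0.62, 0.72)? 0

0


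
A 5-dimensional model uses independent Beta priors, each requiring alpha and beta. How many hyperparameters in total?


Per parameter: 2 (alpha and beta).
Total = 5 * 2 = 10

10


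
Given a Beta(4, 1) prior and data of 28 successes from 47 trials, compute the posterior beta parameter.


Number of failures = 47 - 28 = 19
Posterior beta = 1 + 19 = 20

20


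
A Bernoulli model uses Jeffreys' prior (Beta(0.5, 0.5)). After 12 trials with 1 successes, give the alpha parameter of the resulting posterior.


Posterior = Beta(prior_alpha + successes, prior_beta + failures)
= Beta(0.5 + 1, 0.5 + 11)
Posterior alpha = 0.5 + k = 0.5 + 1 = 1.5

1.5


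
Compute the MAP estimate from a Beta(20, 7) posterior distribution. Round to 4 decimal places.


MAP = mode of Beta distribution
= (alpha - 1)/(alpha + beta - 2)
= (20-1)/(20+7-2)
= 19/25 = 0.76

0.76


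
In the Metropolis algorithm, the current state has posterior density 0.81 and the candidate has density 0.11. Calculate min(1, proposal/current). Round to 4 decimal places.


Ratio = 0.11/0.81 = 0.1358
Acceptance probability = min(1, 0.1358)
= 0.1358

0.1358


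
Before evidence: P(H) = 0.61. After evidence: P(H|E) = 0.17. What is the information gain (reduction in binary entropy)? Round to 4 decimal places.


Prior entropy = 0.9648
Posterior entropy = 0.6577
Information gain = 0.9648 - 0.6577 = 0.3071

0.3071


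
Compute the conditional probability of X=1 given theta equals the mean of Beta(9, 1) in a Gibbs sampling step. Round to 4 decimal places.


Mean of Beta(9, 1) = 0.9
P(X=1 | theta=0.9) = 0.9

0.9


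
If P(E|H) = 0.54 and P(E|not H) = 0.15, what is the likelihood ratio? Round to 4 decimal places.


Likelihood ratio = P(E|H) / P(E|not H)
= 0.54 / 0.15
= 3.6

3.6


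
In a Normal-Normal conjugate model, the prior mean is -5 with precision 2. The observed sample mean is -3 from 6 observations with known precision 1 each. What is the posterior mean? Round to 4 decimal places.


Posterior precision = tau0 + n*tau = 2 + 6*1 = 8
Posterior mean = (tau0*mu0 + n*tau*xbar) / posterior_precision
= (2*-5 + 6*1*-3) / 8
= -28 / 8 = -3.5

-3.5


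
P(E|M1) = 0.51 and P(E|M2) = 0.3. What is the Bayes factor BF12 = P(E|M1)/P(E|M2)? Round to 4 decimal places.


Bayes factor BF12 = P(E|M1) / P(E|M2)
= 0.51 / 0.3
= 1.7

1.7


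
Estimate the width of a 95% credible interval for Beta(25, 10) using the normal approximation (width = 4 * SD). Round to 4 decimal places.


For Beta(a,b): Var = ab/((a+b)^2(a+b+1))
Var = 0.0057, SD = 0.0753
Approximate 95% CI width = 4 * 0.0753 = 0.3012

0.3012


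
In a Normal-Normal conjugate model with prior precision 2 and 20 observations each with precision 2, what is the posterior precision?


Posterior precision = prior precision + n * observation precision
= 2 + 20 * 2
= 2 + 40 = 42

42


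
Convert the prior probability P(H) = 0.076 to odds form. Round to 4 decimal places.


P(not H) = 1 - 0.076 = 0.924
Odds = 0.076 / 0.924 = 0.0823

0.0823


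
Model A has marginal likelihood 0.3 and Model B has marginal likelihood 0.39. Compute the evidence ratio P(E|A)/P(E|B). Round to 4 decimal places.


Evidence ratio = P(E|A) / P(E|B)
= 0.3 / 0.39
= 0.7692

0.7692


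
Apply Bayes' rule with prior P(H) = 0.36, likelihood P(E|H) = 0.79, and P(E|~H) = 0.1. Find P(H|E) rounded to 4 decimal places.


Step 1: Compute marginal P(E) = P(E|H)P(H) + P(E|~H)P(~H)
= 0.79*0.36 + 0.1*0.64 = 0.3484
Step 2: P(H|E) = P(E|H)P(H)/P(E) = 0.2844/0.3484
= 0.8163

0.8163


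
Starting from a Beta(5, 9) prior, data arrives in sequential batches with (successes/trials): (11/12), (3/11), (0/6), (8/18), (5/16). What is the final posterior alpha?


In sequential Bayesian updating, we sum all successes.
Total successes = 27
Final alpha = 5 + 27 = 32

32


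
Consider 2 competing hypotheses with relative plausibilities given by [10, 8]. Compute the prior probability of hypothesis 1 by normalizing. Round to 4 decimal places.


Sum of weights = 10 + 8 = 18
Normalized prior for H1 = 10 / 18
= 0.5556

0.5556


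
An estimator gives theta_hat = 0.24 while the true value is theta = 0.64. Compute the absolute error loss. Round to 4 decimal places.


The absolute error loss is |theta_hat - theta|
= |0.24 - 0.64|
= 0.4

0.4


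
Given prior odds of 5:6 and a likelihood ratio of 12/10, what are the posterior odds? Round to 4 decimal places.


Posterior odds = prior odds * LR
Prior odds = 5/6 = 0.8333
LR = 12/10 = 1.2
Posterior odds = 0.8333 * 1.2 = 1.0

1.0


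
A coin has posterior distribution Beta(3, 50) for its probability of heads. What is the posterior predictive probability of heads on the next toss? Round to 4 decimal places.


Posterior predictive = E[theta] = alpha/(alpha+beta)
= 3/53
= 0.0566

0.0566


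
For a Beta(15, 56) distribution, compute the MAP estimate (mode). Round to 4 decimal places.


MAP = mode = (a-1)/(a+b-2)
= (15-1)/(15+56-2)
= 14/69 = 0.2029

0.2029


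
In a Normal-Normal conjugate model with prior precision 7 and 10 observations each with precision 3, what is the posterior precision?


Posterior precision = prior precision + n * observation precision
= 7 + 10 * 3
= 7 + 30 = 37

37


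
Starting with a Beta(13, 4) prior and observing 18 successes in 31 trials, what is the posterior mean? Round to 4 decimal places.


Posterior parameters: alpha = 13 + 18 = 31
beta = 4 + 13 = 17
Posterior mean = alpha / (alpha + beta) = 31 / 48
= 0.6458

0.6458


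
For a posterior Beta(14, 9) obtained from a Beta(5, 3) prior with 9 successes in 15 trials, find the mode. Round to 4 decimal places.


Mode = (alpha - 1) / (alpha + beta - 2)
= 13 / 21
= 0.619

0.619


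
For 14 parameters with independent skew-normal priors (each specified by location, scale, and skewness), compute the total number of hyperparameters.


A skew-normal prior has 3 hyperparameters per parameter.
Total = 14 * 3 = 42

42


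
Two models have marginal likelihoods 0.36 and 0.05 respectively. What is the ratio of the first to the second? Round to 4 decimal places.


Evidence ratio = 0.36 / 0.05
= 7.2

7.2


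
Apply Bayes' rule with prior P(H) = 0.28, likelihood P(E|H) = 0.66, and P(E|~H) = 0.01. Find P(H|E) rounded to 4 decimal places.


Step 1: Compute marginal P(E) = P(E|H)P(H) + P(E|~H)P(~H)
= 0.66*0.28 + 0.01*0.72 = 0.192
Step 2: P(H|E) = P(E|H)P(H)/P(E) = 0.1848/0.192
= 0.9625

0.9625


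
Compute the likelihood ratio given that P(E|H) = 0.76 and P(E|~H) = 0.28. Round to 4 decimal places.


LR = P(E|H) / P(E|~H)
= 0.76 / 0.28 = 2.7143

2.7143


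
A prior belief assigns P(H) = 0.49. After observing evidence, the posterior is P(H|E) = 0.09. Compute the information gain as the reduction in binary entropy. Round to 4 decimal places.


H(prior) = -0.49*log2(0.49) - 0.51*log2(0.51)
= 0.9997
H(post) = -0.09*log2(0.09) - 0.91*log2(0.91)
= 0.4365
IG = 0.9997 - 0.4365 = 0.5632

0.5632


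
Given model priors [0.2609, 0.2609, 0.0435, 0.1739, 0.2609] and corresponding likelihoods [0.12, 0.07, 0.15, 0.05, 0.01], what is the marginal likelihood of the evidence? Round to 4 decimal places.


P(E) = sum_i P(M_i) P(E|M_i)
= 0.0313 + 0.0183 + 0.0065 + 0.0087 + 0.0026
= 0.0674

0.0674


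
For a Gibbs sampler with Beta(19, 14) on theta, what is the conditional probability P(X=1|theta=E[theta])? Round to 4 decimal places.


E[theta] = 19/(19+14) = 0.5758
P(X=1|theta) = theta = 0.5758

0.5758
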